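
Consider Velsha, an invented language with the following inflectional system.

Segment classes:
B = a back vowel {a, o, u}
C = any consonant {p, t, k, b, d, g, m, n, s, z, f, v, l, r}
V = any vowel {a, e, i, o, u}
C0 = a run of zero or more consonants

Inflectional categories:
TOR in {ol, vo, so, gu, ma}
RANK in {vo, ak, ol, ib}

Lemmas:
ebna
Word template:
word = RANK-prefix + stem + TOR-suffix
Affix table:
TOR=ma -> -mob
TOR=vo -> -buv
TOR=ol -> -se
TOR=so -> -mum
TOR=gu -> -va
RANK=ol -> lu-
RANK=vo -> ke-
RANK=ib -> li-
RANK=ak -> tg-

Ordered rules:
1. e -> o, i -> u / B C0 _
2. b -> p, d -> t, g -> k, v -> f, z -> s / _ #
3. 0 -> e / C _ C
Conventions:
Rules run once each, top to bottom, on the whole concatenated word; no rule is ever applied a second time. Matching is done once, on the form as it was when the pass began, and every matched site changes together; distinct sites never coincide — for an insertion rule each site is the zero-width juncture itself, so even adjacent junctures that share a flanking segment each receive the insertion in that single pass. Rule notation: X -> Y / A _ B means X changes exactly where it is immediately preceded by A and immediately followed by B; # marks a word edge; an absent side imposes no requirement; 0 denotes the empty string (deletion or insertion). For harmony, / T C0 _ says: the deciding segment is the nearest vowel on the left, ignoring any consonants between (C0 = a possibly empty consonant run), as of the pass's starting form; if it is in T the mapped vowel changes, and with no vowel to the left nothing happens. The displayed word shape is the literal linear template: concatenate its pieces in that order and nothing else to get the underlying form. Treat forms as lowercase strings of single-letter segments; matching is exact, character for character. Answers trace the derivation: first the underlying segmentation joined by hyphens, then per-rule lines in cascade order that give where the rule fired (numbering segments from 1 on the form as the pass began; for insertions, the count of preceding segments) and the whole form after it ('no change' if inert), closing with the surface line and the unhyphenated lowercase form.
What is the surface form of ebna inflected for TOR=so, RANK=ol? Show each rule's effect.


underlying: lu-ebna-mum
1. e -> o, i -> u / B C0 _: fires at position(s) 3: luobnamum
2. b -> p, d -> t, g -> k, v -> f, z -> s / _ #: no change
3. 0 -> e / C _ C: inserts after position(s) 4: luobenamum
surface: luobenamum


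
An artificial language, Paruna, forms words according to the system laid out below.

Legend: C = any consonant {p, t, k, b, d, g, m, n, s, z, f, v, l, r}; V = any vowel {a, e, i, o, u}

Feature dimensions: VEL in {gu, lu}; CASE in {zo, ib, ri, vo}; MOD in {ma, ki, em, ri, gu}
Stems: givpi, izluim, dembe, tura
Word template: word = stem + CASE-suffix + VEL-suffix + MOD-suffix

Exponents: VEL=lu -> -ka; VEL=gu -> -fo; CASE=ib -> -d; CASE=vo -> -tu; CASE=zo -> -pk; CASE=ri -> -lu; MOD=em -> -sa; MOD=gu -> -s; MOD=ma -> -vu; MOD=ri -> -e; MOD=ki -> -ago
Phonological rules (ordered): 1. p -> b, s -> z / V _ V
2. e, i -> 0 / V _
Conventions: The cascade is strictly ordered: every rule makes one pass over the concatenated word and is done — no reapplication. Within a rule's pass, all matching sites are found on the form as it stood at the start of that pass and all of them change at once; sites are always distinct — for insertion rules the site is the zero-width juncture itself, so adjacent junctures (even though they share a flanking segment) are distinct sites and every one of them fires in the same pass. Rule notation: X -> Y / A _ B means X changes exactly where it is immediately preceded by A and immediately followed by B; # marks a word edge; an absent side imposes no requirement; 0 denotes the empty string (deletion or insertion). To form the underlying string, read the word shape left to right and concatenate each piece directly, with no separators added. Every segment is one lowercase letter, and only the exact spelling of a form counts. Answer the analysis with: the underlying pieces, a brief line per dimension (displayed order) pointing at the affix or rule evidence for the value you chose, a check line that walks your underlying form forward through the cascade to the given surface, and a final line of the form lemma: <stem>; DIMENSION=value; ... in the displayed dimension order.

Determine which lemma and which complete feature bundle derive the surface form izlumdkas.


underlying: izluim-d-ka-s
VEL=lu - signalled by the affix -ka
CASE=ib - signalled by the affix -d
MOD=gu - signalled by the affix -s
check: izluimdkas -> izluimdkas -> izlumdkas
lemma: izluim; VEL=lu; CASE=ib; MOD=gu


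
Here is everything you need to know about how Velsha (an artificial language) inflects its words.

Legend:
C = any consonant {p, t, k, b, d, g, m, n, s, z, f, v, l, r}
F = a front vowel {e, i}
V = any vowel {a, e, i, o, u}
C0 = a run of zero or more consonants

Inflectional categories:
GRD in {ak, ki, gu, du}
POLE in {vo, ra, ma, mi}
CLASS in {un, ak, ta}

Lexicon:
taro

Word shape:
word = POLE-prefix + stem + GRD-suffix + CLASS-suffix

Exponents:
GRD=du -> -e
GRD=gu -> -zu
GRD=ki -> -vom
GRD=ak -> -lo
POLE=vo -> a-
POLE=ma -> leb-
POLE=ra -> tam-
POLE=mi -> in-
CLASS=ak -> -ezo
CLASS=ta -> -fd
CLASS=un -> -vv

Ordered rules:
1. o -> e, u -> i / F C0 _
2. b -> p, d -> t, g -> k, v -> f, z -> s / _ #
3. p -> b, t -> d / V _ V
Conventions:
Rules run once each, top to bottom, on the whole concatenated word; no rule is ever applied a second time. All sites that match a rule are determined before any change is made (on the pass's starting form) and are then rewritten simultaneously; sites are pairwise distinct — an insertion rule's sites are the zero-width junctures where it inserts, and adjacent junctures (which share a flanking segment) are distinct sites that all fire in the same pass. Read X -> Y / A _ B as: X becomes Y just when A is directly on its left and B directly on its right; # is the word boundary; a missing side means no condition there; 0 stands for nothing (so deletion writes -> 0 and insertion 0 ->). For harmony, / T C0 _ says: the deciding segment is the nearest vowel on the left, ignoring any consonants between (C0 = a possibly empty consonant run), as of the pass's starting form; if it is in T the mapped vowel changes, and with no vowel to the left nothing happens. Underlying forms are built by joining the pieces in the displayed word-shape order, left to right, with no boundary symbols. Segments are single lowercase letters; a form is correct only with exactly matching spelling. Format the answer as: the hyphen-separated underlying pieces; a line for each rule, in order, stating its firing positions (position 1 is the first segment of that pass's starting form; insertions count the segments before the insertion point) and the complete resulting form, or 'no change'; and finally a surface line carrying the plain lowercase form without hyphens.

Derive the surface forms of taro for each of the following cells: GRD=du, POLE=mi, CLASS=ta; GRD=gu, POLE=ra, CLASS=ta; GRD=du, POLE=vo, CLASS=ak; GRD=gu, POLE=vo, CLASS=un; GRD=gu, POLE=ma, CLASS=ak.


cell GRD=du, POLE=mi, CLASS=ta:
underlying: in-taro-e-fd
1. o -> e, u -> i / F C0 _: no change
2. b -> p, d -> t, g -> k, v -> f, z -> s / _ #: fires at position(s) 9: intaroeft
3. p -> b, t -> d / V _ V: no change
surface: intaroeft

cell GRD=gu, POLE=ra, CLASS=ta:
underlying: tam-taro-zu-fd
1. o -> e, u -> i / F C0 _: no change
2. b -> p, d -> t, g -> k, v -> f, z -> s / _ #: fires at position(s) 11: tamtarozuft
3. p -> b, t -> d / V _ V: no change
surface: tamtarozuft

cell GRD=du, POLE=vo, CLASS=ak:
underlying: a-taro-e-ezo
1. o -> e, u -> i / F C0 _: fires at position(s) 9: ataroeeze
2. b -> p, d -> t, g -> k, v -> f, z -> s / _ #: no change
3. p -> b, t -> d / V _ V: fires at position(s) 2: adaroeeze
surface: adaroeeze

cell GRD=gu, POLE=vo, CLASS=un:
underlying: a-taro-zu-vv
1. o -> e, u -> i / F C0 _: no change
2. b -> p, d -> t, g -> k, v -> f, z -> s / _ #: fires at position(s) 9: atarozuvf
3. p -> b, t -> d / V _ V: fires at position(s) 2: adarozuvf
surface: adarozuvf

cell GRD=gu, POLE=ma, CLASS=ak:
underlying: leb-taro-zu-ezo
1. o -> e, u -> i / F C0 _: fires at position(s) 12: lebtarozueze
2. b -> p, d -> t, g -> k, v -> f, z -> s / _ #: no change
3. p -> b, t -> d / V _ V: no change
surface: lebtarozueze


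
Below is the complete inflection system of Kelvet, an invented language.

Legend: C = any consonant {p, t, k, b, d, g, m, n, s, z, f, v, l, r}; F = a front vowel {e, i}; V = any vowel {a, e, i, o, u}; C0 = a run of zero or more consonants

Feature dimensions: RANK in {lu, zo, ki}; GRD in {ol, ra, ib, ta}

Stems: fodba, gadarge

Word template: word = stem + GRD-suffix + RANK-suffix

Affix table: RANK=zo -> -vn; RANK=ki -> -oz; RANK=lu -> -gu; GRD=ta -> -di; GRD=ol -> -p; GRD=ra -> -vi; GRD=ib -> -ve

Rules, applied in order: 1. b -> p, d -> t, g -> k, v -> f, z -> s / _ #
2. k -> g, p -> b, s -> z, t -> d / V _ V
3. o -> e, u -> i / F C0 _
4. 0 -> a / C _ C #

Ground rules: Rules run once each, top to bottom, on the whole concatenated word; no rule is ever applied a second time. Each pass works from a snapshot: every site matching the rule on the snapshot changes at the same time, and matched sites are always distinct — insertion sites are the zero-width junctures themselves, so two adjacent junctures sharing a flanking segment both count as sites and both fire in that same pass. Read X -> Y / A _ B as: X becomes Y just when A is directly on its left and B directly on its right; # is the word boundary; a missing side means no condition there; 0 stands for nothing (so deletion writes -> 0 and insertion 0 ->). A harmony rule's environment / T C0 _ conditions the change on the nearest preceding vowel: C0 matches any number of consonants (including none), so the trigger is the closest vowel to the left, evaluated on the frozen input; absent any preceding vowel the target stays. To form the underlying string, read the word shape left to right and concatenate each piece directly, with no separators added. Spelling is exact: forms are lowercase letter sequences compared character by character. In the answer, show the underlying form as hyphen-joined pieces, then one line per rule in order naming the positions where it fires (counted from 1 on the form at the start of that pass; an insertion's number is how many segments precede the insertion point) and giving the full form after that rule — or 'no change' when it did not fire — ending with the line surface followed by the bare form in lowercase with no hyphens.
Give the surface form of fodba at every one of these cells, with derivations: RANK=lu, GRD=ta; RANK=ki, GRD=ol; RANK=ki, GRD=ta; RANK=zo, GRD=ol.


cell RANK=lu, GRD=ta:
underlying: fodba-di-gu
1. b -> p, d -> t, g -> k, v -> f, z -> s / _ #: no change
2. k -> g, p -> b, s -> z, t -> d / V _ V: no change
3. o -> e, u -> i / F C0 _: fires at position(s) 9: fodbadigi
4. 0 -> a / C _ C #: no change
surface: fodbadigi

cell RANK=ki, GRD=ol:
underlying: fodba-p-oz
1. b -> p, d -> t, g -> k, v -> f, z -> s / _ #: fires at position(s) 8: fodbapos
2. k -> g, p -> b, s -> z, t -> d / V _ V: fires at position(s) 6: fodbabos
3. o -> e, u -> i / F C0 _: no change
4. 0 -> a / C _ C #: no change
surface: fodbabos

cell RANK=ki, GRD=ta:
underlying: fodba-di-oz
1. b -> p, d -> t, g -> k, v -> f, z -> s / _ #: fires at position(s) 9: fodbadios
2. k -> g, p -> b, s -> z, t -> d / V _ V: no change
3. o -> e, u -> i / F C0 _: fires at position(s) 8: fodbadies
4. 0 -> a / C _ C #: no change
surface: fodbadies

cell RANK=zo, GRD=ol:
underlying: fodba-p-vn
1. b -> p, d -> t, g -> k, v -> f, z -> s / _ #: no change
2. k -> g, p -> b, s -> z, t -> d / V _ V: no change
3. o -> e, u -> i / F C0 _: no change
4. 0 -> a / C _ C #: inserts after position(s) 7: fodbapvan
surface: fodbapvan


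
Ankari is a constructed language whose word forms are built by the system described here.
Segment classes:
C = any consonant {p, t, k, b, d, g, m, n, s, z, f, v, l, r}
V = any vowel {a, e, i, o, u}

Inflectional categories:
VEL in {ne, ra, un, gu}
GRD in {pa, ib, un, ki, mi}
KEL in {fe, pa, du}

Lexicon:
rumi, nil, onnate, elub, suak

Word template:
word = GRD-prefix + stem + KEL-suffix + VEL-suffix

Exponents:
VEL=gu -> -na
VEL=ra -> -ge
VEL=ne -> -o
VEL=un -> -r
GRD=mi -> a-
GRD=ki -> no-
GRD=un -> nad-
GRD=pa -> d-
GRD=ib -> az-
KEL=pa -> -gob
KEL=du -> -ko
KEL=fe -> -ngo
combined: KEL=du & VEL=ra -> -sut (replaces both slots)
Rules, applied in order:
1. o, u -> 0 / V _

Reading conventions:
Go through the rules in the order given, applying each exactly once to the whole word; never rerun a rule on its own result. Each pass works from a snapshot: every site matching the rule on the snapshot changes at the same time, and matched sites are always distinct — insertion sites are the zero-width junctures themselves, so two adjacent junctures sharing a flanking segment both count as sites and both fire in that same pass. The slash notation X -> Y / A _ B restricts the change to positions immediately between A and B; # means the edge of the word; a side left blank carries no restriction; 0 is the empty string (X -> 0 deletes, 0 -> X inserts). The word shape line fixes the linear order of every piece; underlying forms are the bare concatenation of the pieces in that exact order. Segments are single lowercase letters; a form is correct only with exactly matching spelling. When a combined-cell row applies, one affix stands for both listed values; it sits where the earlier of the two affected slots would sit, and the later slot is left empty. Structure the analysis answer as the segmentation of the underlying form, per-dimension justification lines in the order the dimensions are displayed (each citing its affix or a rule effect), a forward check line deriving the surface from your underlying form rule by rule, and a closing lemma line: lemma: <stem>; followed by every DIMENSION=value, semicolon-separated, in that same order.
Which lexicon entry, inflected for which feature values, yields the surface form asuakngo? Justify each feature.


underlying: a-suak-ngo-o
VEL=ne - signalled by the affix -o
GRD=mi - signalled by the affix a-
KEL=fe - signalled by the affix -ngo
check: asuakngoo -> asuakngo
lemma: suak; VEL=ne; GRD=mi; KEL=fe


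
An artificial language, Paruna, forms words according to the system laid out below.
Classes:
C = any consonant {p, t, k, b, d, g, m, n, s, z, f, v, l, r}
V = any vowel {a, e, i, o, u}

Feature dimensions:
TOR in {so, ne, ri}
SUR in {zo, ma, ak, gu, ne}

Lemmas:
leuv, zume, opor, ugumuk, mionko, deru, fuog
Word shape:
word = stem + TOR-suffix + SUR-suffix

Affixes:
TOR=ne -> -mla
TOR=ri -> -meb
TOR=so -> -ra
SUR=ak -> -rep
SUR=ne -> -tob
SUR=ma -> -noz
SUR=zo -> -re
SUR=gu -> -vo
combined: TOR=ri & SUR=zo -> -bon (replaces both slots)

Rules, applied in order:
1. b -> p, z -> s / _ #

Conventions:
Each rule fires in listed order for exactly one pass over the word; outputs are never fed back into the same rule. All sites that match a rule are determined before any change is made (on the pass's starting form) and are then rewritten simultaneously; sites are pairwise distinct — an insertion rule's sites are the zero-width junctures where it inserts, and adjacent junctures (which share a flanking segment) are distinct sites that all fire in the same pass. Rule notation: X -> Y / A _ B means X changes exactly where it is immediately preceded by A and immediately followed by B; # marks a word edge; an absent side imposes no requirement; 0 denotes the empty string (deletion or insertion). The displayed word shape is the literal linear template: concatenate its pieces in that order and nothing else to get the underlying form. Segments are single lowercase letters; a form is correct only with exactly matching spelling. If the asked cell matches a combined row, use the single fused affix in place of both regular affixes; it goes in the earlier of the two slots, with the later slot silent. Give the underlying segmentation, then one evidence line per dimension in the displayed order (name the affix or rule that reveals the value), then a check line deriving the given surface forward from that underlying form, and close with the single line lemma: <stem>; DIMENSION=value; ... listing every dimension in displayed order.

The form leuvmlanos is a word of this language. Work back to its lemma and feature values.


underlying: leuv-mla-noz
TOR=ne - signalled by the affix -mla
SUR=ma - signalled by the affix -noz
check: leuvmlanoz -> leuvmlanos
lemma: leuv; TOR=ne; SUR=ma


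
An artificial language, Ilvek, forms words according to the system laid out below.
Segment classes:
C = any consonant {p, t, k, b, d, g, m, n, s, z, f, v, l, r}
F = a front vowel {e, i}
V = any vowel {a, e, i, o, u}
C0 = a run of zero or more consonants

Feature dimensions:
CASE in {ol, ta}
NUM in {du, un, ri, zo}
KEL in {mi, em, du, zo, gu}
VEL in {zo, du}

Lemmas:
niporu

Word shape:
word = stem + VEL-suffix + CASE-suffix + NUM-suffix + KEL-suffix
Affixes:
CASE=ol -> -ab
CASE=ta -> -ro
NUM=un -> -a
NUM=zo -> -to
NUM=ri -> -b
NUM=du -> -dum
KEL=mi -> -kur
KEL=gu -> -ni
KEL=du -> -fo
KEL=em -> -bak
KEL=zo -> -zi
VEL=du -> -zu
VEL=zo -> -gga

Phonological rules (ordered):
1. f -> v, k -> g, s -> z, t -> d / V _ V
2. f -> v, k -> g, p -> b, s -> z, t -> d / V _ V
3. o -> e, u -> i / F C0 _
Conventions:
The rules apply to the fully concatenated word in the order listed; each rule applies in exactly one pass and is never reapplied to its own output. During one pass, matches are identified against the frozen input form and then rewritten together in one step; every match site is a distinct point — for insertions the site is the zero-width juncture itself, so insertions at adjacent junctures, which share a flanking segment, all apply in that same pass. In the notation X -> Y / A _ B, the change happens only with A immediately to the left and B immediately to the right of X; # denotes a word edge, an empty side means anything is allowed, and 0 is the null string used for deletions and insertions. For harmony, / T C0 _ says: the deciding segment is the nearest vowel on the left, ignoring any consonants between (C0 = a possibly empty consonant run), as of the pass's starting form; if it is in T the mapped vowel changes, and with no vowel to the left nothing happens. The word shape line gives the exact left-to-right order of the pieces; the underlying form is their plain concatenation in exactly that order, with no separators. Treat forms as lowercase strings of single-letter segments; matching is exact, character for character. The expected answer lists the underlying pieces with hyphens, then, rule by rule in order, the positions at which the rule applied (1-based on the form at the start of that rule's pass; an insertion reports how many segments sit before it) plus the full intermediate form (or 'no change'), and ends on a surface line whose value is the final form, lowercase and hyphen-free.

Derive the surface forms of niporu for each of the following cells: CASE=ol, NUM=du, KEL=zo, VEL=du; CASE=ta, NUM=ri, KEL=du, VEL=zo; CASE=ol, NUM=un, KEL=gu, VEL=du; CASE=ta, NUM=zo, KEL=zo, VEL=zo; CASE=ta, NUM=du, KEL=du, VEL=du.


cell CASE=ol, NUM=du, KEL=zo, VEL=du:
underlying: niporu-zu-ab-dum-zi
1. f -> v, k -> g, s -> z, t -> d / V _ V: no change
2. f -> v, k -> g, p -> b, s -> z, t -> d / V _ V: fires at position(s) 3: niboruzuabdumzi
3. o -> e, u -> i / F C0 _: fires at position(s) 4: niberuzuabdumzi
surface: niberuzuabdumzi

cell CASE=ta, NUM=ri, KEL=du, VEL=zo:
underlying: niporu-gga-ro-b-fo
1. f -> v, k -> g, s -> z, t -> d / V _ V: no change
2. f -> v, k -> g, p -> b, s -> z, t -> d / V _ V: fires at position(s) 3: niboruggarobfo
3. o -> e, u -> i / F C0 _: fires at position(s) 4: niberuggarobfo
surface: niberuggarobfo

cell CASE=ol, NUM=un, KEL=gu, VEL=du:
underlying: niporu-zu-ab-a-ni
1. f -> v, k -> g, s -> z, t -> d / V _ V: no change
2. f -> v, k -> g, p -> b, s -> z, t -> d / V _ V: fires at position(s) 3: niboruzuabani
3. o -> e, u -> i / F C0 _: fires at position(s) 4: niberuzuabani
surface: niberuzuabani

cell CASE=ta, NUM=zo, KEL=zo, VEL=zo:
underlying: niporu-gga-ro-to-zi
1. f -> v, k -> g, s -> z, t -> d / V _ V: fires at position(s) 12: niporuggarodozi
2. f -> v, k -> g, p -> b, s -> z, t -> d / V _ V: fires at position(s) 3: niboruggarodozi
3. o -> e, u -> i / F C0 _: fires at position(s) 4: niberuggarodozi
surface: niberuggarodozi

cell CASE=ta, NUM=du, KEL=du, VEL=du:
underlying: niporu-zu-ro-dum-fo
1. f -> v, k -> g, s -> z, t -> d / V _ V: no change
2. f -> v, k -> g, p -> b, s -> z, t -> d / V _ V: fires at position(s) 3: niboruzurodumfo
3. o -> e, u -> i / F C0 _: fires at position(s) 4: niberuzurodumfo
surface: niberuzurodumfo


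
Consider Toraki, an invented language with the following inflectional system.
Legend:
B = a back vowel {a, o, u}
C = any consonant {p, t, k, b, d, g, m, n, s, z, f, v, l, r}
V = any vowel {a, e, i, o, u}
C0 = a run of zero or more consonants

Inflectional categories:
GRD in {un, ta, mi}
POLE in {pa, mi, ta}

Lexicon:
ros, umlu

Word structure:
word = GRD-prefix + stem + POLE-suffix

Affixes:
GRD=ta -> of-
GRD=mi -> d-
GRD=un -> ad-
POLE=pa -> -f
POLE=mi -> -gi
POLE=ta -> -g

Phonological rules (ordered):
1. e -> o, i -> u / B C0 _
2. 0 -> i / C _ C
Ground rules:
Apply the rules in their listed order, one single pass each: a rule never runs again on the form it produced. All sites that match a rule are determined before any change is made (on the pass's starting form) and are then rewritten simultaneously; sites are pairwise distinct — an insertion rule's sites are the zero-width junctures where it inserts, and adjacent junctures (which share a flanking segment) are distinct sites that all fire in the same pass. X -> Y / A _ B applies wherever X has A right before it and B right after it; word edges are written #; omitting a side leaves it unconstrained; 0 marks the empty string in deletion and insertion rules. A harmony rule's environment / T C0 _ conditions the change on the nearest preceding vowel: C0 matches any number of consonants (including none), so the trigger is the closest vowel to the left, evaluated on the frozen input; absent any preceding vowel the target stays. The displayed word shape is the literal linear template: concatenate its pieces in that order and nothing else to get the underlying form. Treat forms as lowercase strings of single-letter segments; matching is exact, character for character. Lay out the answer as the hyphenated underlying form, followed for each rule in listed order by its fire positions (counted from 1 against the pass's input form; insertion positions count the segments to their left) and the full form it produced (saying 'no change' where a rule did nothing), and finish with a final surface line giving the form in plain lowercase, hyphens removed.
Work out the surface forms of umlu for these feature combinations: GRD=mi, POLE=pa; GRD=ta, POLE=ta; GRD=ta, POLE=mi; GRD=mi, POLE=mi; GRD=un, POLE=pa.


cell GRD=mi, POLE=pa:
underlying: d-umlu-f
1. e -> o, i -> u / B C0 _: no change
2. 0 -> i / C _ C: inserts after position(s) 3: dumiluf
surface: dumiluf

cell GRD=ta, POLE=ta:
underlying: of-umlu-g
1. e -> o, i -> u / B C0 _: no change
2. 0 -> i / C _ C: inserts after position(s) 4: ofumilug
surface: ofumilug

cell GRD=ta, POLE=mi:
underlying: of-umlu-gi
1. e -> o, i -> u / B C0 _: fires at position(s) 8: ofumlugu
2. 0 -> i / C _ C: inserts after position(s) 4: ofumilugu
surface: ofumilugu

cell GRD=mi, POLE=mi:
underlying: d-umlu-gi
1. e -> o, i -> u / B C0 _: fires at position(s) 7: dumlugu
2. 0 -> i / C _ C: inserts after position(s) 3: dumilugu
surface: dumilugu

cell GRD=un, POLE=pa:
underlying: ad-umlu-f
1. e -> o, i -> u / B C0 _: no change
2. 0 -> i / C _ C: inserts after position(s) 4: adumiluf
surface: adumiluf


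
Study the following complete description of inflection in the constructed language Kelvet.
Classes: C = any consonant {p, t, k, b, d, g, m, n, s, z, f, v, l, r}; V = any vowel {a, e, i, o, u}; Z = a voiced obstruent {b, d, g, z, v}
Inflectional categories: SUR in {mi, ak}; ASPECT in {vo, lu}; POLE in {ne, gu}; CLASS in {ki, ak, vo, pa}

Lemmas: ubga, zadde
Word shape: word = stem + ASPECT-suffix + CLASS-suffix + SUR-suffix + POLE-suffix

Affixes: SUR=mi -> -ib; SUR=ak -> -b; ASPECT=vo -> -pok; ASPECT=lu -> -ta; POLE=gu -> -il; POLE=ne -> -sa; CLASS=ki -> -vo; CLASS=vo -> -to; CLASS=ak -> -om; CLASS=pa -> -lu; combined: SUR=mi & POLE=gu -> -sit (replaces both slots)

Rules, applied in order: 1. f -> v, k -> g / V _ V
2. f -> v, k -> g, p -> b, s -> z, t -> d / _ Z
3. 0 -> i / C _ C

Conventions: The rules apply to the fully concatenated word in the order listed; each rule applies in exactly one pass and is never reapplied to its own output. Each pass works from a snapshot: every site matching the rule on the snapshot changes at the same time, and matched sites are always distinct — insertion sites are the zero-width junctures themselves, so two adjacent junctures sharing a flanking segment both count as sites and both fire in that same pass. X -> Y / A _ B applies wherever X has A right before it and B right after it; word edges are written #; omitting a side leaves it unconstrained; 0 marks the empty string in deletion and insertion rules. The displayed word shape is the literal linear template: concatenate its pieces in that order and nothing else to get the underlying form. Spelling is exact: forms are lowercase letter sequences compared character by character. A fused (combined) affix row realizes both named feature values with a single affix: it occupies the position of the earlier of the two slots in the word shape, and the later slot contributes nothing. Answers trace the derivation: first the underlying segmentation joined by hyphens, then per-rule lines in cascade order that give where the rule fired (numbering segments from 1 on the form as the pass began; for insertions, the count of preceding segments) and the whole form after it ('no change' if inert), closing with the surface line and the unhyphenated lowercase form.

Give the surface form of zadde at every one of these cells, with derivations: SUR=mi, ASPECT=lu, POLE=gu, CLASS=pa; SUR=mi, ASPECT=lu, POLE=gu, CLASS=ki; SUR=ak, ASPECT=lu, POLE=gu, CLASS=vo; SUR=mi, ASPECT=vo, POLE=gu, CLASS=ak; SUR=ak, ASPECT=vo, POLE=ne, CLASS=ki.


cell SUR=mi, ASPECT=lu, POLE=gu, CLASS=pa:
underlying: zadde-ta-lu-sit
1. f -> v, k -> g / V _ V: no change
2. f -> v, k -> g, p -> b, s -> z, t -> d / _ Z: no change
3. 0 -> i / C _ C: inserts after position(s) 3: zadidetalusit
surface: zadidetalusit

cell SUR=mi, ASPECT=lu, POLE=gu, CLASS=ki:
underlying: zadde-ta-vo-sit
1. f -> v, k -> g / V _ V: no change
2. f -> v, k -> g, p -> b, s -> z, t -> d / _ Z: no change
3. 0 -> i / C _ C: inserts after position(s) 3: zadidetavosit
surface: zadidetavosit

cell SUR=ak, ASPECT=lu, POLE=gu, CLASS=vo:
underlying: zadde-ta-to-b-il
1. f -> v, k -> g / V _ V: no change
2. f -> v, k -> g, p -> b, s -> z, t -> d / _ Z: no change
3. 0 -> i / C _ C: inserts after position(s) 3: zadidetatobil
surface: zadidetatobil

cell SUR=mi, ASPECT=vo, POLE=gu, CLASS=ak:
underlying: zadde-pok-om-sit
1. f -> v, k -> g / V _ V: fires at position(s) 8: zaddepogomsit
2. f -> v, k -> g, p -> b, s -> z, t -> d / _ Z: no change
3. 0 -> i / C _ C: inserts after position(s) 3, 10: zadidepogomisit
surface: zadidepogomisit

cell SUR=ak, ASPECT=vo, POLE=ne, CLASS=ki:
underlying: zadde-pok-vo-b-sa
1. f -> v, k -> g / V _ V: no change
2. f -> v, k -> g, p -> b, s -> z, t -> d / _ Z: fires at position(s) 8: zaddepogvobsa
3. 0 -> i / C _ C: inserts after position(s) 3, 8, 11: zadidepogivobisa
surface: zadidepogivobisa


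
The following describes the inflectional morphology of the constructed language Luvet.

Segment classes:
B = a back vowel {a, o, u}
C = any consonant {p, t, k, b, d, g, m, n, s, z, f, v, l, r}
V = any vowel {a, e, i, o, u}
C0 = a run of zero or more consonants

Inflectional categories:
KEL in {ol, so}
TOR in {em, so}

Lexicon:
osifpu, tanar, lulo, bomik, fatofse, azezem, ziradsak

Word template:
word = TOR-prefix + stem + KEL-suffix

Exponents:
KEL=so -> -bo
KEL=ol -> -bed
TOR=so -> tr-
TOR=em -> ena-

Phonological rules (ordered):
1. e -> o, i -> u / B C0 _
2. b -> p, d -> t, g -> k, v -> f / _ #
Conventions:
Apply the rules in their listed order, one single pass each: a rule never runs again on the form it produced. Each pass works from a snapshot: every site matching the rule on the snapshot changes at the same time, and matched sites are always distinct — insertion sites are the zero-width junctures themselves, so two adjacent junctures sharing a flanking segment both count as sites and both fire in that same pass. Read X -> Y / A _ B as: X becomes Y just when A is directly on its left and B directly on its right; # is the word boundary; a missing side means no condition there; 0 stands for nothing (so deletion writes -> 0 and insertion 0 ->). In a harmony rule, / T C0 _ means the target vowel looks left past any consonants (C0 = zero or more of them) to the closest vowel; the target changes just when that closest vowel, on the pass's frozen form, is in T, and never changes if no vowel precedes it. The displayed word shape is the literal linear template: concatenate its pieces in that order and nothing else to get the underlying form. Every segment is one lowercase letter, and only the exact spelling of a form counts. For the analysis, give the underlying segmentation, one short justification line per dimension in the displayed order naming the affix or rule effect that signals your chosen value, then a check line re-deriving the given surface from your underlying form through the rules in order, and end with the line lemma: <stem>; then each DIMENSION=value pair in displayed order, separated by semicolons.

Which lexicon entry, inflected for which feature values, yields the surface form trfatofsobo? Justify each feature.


underlying: tr-fatofse-bo
KEL=so - signalled by the affix -bo
TOR=so - signalled by the affix tr-
check: trfatofsebo -> trfatofsobo -> trfatofsobo
lemma: fatofse; KEL=so; TOR=so


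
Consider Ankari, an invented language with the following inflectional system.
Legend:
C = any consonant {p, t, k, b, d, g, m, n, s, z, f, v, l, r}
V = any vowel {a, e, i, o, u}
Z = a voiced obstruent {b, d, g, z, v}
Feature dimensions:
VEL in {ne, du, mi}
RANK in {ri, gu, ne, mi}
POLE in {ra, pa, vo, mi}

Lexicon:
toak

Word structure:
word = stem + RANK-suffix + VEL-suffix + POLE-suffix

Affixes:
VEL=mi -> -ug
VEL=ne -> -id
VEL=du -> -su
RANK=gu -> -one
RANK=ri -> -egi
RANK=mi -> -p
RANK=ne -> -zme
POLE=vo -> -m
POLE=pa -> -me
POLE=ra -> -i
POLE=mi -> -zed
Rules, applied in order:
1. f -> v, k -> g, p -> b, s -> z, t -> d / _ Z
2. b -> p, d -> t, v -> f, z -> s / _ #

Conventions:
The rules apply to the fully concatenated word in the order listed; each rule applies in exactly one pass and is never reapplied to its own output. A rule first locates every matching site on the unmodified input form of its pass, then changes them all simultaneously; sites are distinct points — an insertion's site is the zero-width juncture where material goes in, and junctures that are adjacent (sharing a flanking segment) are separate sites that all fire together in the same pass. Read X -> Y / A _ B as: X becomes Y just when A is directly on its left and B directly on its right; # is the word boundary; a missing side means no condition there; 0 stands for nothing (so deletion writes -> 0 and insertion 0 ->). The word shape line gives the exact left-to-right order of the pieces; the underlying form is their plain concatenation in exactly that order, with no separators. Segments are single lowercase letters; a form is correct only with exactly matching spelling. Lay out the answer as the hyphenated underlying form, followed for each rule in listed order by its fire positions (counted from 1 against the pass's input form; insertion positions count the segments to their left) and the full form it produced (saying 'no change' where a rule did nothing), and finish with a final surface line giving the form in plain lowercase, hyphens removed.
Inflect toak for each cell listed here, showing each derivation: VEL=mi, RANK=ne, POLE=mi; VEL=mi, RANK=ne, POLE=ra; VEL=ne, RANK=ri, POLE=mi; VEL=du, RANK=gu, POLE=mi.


cell VEL=mi, RANK=ne, POLE=mi:
underlying: toak-zme-ug-zed
1. f -> v, k -> g, p -> b, s -> z, t -> d / _ Z: fires at position(s) 4: toagzmeugzed
2. b -> p, d -> t, v -> f, z -> s / _ #: fires at position(s) 12: toagzmeugzet
surface: toagzmeugzet

cell VEL=mi, RANK=ne, POLE=ra:
underlying: toak-zme-ug-i
1. f -> v, k -> g, p -> b, s -> z, t -> d / _ Z: fires at position(s) 4: toagzmeugi
2. b -> p, d -> t, v -> f, z -> s / _ #: no change
surface: toagzmeugi

cell VEL=ne, RANK=ri, POLE=mi:
underlying: toak-egi-id-zed
1. f -> v, k -> g, p -> b, s -> z, t -> d / _ Z: no change
2. b -> p, d -> t, v -> f, z -> s / _ #: fires at position(s) 12: toakegiidzet
surface: toakegiidzet

cell VEL=du, RANK=gu, POLE=mi:
underlying: toak-one-su-zed
1. f -> v, k -> g, p -> b, s -> z, t -> d / _ Z: no change
2. b -> p, d -> t, v -> f, z -> s / _ #: fires at position(s) 12: toakonesuzet
surface: toakonesuzet


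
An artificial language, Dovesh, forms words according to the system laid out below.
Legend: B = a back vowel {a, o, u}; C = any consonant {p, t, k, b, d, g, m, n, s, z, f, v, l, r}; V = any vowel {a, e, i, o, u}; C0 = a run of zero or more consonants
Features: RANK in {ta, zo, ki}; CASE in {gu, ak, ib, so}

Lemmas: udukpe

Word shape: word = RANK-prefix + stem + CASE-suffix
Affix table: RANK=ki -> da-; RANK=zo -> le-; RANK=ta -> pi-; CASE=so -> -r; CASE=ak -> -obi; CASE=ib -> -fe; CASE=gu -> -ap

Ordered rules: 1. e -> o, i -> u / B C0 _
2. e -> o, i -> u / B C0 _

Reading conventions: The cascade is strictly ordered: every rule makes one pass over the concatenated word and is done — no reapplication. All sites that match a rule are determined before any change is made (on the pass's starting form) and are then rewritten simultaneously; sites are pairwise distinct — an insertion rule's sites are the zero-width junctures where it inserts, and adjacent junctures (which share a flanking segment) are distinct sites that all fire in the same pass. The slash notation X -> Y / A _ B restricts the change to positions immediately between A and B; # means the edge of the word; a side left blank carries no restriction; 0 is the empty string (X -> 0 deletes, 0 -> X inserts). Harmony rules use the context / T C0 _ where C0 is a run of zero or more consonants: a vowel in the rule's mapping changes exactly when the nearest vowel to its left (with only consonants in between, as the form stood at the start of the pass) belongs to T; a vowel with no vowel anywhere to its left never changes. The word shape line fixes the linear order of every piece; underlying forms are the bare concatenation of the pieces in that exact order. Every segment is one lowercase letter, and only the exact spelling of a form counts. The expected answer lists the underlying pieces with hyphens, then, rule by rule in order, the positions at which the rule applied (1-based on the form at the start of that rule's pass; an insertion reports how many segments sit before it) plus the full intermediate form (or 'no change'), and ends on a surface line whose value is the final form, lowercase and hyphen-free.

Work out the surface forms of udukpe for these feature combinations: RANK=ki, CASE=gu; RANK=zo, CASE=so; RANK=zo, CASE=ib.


cell RANK=ki, CASE=gu:
underlying: da-udukpe-ap
1. e -> o, i -> u / B C0 _: fires at position(s) 8: daudukpoap
2. e -> o, i -> u / B C0 _: no change
surface: daudukpoap

cell RANK=zo, CASE=so:
underlying: le-udukpe-r
1. e -> o, i -> u / B C0 _: fires at position(s) 8: leudukpor
2. e -> o, i -> u / B C0 _: no change
surface: leudukpor

cell RANK=zo, CASE=ib:
underlying: le-udukpe-fe
1. e -> o, i -> u / B C0 _: fires at position(s) 8: leudukpofe
2. e -> o, i -> u / B C0 _: fires at position(s) 10: leudukpofo
surface: leudukpofo


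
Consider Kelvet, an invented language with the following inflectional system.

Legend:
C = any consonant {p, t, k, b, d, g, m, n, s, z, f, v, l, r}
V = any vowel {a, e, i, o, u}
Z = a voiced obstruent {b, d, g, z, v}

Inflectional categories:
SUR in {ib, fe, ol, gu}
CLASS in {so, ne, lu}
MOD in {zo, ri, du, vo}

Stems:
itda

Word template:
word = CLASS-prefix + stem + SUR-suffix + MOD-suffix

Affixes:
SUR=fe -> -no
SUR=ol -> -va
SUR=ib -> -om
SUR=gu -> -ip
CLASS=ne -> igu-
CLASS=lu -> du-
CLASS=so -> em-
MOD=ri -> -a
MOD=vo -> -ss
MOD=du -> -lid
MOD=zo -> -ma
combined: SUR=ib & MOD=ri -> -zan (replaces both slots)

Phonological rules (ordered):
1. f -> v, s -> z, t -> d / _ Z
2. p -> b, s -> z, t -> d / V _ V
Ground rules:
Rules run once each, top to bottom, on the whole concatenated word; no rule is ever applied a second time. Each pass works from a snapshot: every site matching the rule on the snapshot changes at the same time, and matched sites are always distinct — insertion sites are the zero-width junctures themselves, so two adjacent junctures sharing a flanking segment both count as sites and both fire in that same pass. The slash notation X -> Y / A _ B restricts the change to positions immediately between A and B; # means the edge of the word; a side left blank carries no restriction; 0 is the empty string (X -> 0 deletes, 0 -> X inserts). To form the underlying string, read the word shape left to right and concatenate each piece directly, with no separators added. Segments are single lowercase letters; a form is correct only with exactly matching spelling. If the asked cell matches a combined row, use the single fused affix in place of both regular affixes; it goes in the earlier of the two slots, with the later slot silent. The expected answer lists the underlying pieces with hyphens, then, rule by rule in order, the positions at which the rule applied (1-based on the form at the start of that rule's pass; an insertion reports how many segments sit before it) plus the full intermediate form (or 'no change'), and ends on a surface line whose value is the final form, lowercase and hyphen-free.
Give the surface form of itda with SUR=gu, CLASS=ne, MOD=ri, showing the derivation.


underlying: igu-itda-ip-a
1. f -> v, s -> z, t -> d / _ Z: fires at position(s) 5: iguiddaipa
2. p -> b, s -> z, t -> d / V _ V: fires at position(s) 9: iguiddaiba
surface: iguiddaiba


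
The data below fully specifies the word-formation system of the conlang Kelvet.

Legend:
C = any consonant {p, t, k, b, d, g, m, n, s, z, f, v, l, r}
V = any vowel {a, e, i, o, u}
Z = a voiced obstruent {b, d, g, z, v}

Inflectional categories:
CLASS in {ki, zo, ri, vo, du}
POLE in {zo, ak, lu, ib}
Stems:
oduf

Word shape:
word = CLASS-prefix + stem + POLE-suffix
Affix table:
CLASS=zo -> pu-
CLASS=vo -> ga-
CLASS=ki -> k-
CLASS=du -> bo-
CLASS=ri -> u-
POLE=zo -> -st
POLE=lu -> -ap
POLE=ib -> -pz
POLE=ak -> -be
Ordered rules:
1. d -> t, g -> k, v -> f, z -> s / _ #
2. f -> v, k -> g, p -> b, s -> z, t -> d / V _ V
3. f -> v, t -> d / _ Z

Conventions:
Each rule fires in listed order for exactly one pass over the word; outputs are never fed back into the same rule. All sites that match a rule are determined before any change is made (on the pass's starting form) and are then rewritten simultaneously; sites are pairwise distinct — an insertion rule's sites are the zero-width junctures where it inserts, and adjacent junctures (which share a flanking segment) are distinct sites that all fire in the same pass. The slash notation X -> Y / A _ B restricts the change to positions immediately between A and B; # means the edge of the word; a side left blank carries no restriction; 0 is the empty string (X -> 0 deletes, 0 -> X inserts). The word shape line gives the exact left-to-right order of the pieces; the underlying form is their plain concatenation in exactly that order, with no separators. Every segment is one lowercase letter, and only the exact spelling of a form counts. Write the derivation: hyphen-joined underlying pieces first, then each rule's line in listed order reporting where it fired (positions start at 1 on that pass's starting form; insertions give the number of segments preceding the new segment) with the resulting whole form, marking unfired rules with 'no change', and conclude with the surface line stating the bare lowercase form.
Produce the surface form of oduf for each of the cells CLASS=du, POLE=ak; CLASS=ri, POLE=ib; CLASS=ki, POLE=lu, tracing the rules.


cell CLASS=du, POLE=ak:
underlying: bo-oduf-be
1. d -> t, g -> k, v -> f, z -> s / _ #: no change
2. f -> v, k -> g, p -> b, s -> z, t -> d / V _ V: no change
3. f -> v, t -> d / _ Z: fires at position(s) 6: booduvbe
surface: booduvbe

cell CLASS=ri, POLE=ib:
underlying: u-oduf-pz
1. d -> t, g -> k, v -> f, z -> s / _ #: fires at position(s) 7: uodufps
2. f -> v, k -> g, p -> b, s -> z, t -> d / V _ V: no change
3. f -> v, t -> d / _ Z: no change
surface: uodufps

cell CLASS=ki, POLE=lu:
underlying: k-oduf-ap
1. d -> t, g -> k, v -> f, z -> s / _ #: no change
2. f -> v, k -> g, p -> b, s -> z, t -> d / V _ V: fires at position(s) 5: koduvap
3. f -> v, t -> d / _ Z: no change
surface: koduvap
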